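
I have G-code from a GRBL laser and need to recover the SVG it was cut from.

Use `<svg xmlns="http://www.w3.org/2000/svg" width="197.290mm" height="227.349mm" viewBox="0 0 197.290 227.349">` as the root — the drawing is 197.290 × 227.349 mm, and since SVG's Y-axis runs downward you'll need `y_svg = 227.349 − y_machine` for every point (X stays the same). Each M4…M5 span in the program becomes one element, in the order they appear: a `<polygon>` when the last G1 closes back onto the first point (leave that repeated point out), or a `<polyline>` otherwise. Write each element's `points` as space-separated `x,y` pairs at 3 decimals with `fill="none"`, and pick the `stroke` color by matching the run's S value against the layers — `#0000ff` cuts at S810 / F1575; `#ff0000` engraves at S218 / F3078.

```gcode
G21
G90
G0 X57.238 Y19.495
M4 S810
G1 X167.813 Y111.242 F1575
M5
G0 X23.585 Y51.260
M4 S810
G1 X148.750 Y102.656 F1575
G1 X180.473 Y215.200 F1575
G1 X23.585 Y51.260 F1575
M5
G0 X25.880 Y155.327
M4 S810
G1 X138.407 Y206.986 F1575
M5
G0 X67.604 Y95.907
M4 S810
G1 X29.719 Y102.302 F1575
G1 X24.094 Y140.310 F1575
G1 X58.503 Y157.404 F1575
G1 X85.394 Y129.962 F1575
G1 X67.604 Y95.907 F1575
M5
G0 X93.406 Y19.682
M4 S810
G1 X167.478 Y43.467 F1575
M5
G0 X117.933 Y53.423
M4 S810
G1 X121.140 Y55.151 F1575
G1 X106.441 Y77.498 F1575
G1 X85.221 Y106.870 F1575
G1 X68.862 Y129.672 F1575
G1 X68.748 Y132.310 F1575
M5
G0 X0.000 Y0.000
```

<svg xmlns="http://www.w3.org/2000/svg" width="197.290mm" height="227.349mm" viewBox="0 0 197.290 227.349">
  <polyline points="57.238,207.854 167.813,116.107" fill="none" stroke="#0000ff"/>
  <polygon points="23.585,176.089 148.750,124.693 180.473,12.149" fill="none" stroke="#0000ff"/>
  <polyline points="25.880,72.022 138.407,20.363" fill="none" stroke="#0000ff"/>
  <polygon points="67.604,131.442 29.719,125.047 24.094,87.039 58.503,69.945 85.394,97.387" fill="none" stroke="#0000ff"/>
  <polyline points="93.406,207.667 167.478,183.882" fill="none" stroke="#0000ff"/>
  <polyline points="117.933,173.926 121.140,172.198 106.441,149.851 85.221,120.479 68.862,97.677 68.748,95.039" fill="none" stroke="#0000ff"/>
</svg>

y_svg = 227.349 − y_m. Every run uses S810, so all elements get stroke `#0000ff` (cut).

[1] open run; points: 57.238,207.854 167.813,116.107

[2] closed run; points: 23.585,176.089 148.750,124.693 180.473,12.149

[3] open run; points: 25.880,72.022 138.407,20.363

[4] closed run; points: 67.604,131.442 29.719,125.047 24.094,87.039 58.503,69.945 85.394,97.387

[5] open run; points: 93.406,207.667 167.478,183.882

[6] open run; points: 117.933,173.926 121.140,172.198 106.441,149.851 85.221,120.479 68.862,97.677 68.748,95.039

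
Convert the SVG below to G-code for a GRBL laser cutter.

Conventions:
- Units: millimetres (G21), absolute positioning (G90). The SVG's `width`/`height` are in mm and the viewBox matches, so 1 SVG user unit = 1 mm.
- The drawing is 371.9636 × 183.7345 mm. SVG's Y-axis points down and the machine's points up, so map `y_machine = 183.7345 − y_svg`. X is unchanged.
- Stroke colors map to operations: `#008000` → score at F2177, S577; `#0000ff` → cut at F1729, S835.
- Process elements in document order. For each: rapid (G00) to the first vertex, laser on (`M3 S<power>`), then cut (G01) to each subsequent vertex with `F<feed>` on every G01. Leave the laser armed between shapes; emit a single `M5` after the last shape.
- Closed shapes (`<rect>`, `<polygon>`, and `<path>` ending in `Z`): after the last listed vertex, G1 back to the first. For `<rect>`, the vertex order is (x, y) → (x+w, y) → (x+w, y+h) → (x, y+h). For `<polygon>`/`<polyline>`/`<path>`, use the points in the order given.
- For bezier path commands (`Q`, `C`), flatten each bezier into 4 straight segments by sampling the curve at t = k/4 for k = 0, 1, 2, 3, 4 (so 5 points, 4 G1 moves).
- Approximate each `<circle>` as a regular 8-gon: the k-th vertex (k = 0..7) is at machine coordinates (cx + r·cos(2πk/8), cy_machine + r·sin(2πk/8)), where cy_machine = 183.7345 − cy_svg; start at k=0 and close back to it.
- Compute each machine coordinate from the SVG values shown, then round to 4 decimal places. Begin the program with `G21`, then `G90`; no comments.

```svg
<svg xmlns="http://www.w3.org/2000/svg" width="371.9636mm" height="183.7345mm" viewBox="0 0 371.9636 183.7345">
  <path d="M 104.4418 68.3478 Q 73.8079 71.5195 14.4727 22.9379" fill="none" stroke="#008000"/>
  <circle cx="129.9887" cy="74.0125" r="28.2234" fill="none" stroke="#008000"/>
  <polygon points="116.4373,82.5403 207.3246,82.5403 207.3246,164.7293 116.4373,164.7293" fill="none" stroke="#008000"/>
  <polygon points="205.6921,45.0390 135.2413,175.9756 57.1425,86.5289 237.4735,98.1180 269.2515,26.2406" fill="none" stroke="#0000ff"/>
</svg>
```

G21
G90
G00 X104.4418 Y115.3867
M3 S577
G01 X87.3310 Y117.0354 F2177
G01 X66.6326 Y125.1533 F2177
G01 X42.3465 Y139.7404 F2177
G01 X14.4727 Y160.7966 F2177
G00 X158.2121 Y109.7220
M3 S577
G01 X149.9457 Y129.6790 F2177
G01 X129.9887 Y137.9454 F2177
G01 X110.0317 Y129.6790 F2177
G01 X101.7653 Y109.7220 F2177
G01 X110.0317 Y89.7650 F2177
G01 X129.9887 Y81.4986 F2177
G01 X149.9457 Y89.7650 F2177
G01 X158.2121 Y109.7220 F2177
G00 X116.4373 Y101.1942
M3 S577
G01 X207.3246 Y101.1942 F2177
G01 X207.3246 Y19.0052 F2177
G01 X116.4373 Y19.0052 F2177
G01 X116.4373 Y101.1942 F2177
G00 X205.6921 Y138.6955
M3 S835
G01 X135.2413 Y7.7589 F1729
G01 X57.1425 Y97.2056 F1729
G01 X237.4735 Y85.6165 F1729
G01 X269.2515 Y157.4939 F1729
G01 X205.6921 Y138.6955 F1729
M5

Since the viewBox matches the mm dimensions, user units are millimetres directly. The only transform is the Y-flip y_m = 183.7345 − y_svg.

Shape 1 is a quadratic bezier drawn with `<path>`. Its stroke #008000 means score at S577, F2177. After flipping Y the toolpath is (104.4418,115.3867) → (87.3310,117.0354) → (66.6326,125.1533) → (42.3465,139.7404) → (14.4727,160.7966).

Shape 2 is a circle drawn with `<circle>`. Its stroke #008000 means score at S577, F2177. After flipping Y the toolpath is (158.2121,109.7220) → (149.9457,129.6790) → (129.9887,137.9454) → (110.0317,129.6790) → (101.7653,109.7220) → (110.0317,89.7650) → (129.9887,81.4986) → (149.9457,89.7650) → (158.2121,109.7220), returning to the start.

Shape 3 is a rectangle drawn with `<polygon>`. Its stroke #008000 means score at S577, F2177. After flipping Y the toolpath is (116.4373,101.1942) → (207.3246,101.1942) → (207.3246,19.0052) → (116.4373,19.0052) → (116.4373,101.1942), returning to the start.

Shape 4 is a closed polygon drawn with `<polygon>`. Its stroke #0000ff means cut at S835, F1729. After flipping Y the toolpath is (205.6921,138.6955) → (135.2413,7.7589) → (57.1425,97.2056) → (237.4735,85.6165) → (269.2515,157.4939) → (205.6921,138.6955), returning to the start.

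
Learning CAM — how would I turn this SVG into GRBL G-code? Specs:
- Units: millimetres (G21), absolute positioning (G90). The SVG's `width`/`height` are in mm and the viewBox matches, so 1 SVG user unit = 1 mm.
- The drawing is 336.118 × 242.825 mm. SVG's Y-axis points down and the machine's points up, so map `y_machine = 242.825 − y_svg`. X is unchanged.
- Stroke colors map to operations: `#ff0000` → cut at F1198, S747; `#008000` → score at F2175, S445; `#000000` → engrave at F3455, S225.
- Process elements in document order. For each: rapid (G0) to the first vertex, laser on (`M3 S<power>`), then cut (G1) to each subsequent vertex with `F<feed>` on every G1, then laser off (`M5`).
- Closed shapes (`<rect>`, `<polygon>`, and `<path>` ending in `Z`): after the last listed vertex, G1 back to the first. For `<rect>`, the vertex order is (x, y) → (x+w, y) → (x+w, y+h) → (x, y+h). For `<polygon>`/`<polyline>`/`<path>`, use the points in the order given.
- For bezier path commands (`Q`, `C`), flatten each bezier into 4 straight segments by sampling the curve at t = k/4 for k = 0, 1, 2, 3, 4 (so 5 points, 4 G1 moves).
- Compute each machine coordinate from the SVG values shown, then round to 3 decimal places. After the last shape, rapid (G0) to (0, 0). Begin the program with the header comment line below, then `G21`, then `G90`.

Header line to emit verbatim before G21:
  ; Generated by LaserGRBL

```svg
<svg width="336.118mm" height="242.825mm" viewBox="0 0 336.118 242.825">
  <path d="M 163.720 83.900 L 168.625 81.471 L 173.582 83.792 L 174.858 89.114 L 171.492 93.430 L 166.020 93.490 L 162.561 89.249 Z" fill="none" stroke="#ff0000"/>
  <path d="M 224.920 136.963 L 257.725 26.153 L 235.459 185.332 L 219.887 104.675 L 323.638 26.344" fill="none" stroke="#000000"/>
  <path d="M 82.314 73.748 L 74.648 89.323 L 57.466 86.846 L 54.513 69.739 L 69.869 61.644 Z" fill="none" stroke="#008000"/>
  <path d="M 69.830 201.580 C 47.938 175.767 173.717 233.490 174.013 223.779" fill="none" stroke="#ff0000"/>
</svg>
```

1 u = 1 mm; y_m = 242.825 − y.

[1] `<path>` regular polygon, #ff0000→cut S747 F1198: (163.720,158.925) → (168.625,161.354) → (173.582,159.033) → (174.858,153.711) → (171.492,149.395) → (166.020,149.335) → (162.561,153.576) → (163.720,158.925) (closed)

[2] `<path>` open polyline, #000000→engrave S225 F3455: (224.920,105.862) → (257.725,216.672) → (235.459,57.493) → (219.887,138.150) → (323.638,216.481)

[3] `<path>` regular polygon, #008000→score S445 F2175: (82.314,169.077) → (74.648,153.502) → (57.466,155.979) → (54.513,173.086) → (69.869,181.181) → (82.314,169.077) (closed)

[4] `<path>` cubic bezier, #ff0000→cut S747 F1198: (69.830,41.245) → (76.831,47.301) → (113.601,36.184) → (154.531,22.048) → (174.013,19.046)

; Generated by LaserGRBL
G21
G90
G0 X163.720 Y158.925
M3 S747
G1 X168.625 Y161.354 F1198
G1 X173.582 Y159.033 F1198
G1 X174.858 Y153.711 F1198
G1 X171.492 Y149.395 F1198
G1 X166.020 Y149.335 F1198
G1 X162.561 Y153.576 F1198
G1 X163.720 Y158.925 F1198
M5
G0 X224.920 Y105.862
M3 S225
G1 X257.725 Y216.672 F3455
G1 X235.459 Y57.493 F3455
G1 X219.887 Y138.150 F3455
G1 X323.638 Y216.481 F3455
M5
G0 X82.314 Y169.077
M3 S445
G1 X74.648 Y153.502 F2175
G1 X57.466 Y155.979 F2175
G1 X54.513 Y173.086 F2175
G1 X69.869 Y181.181 F2175
G1 X82.314 Y169.077 F2175
M5
G0 X69.830 Y41.245
M3 S747
G1 X76.831 Y47.301 F1198
G1 X113.601 Y36.184 F1198
G1 X154.531 Y22.048 F1198
G1 X174.013 Y19.046 F1198
M5
G0 X0.000 Y0.000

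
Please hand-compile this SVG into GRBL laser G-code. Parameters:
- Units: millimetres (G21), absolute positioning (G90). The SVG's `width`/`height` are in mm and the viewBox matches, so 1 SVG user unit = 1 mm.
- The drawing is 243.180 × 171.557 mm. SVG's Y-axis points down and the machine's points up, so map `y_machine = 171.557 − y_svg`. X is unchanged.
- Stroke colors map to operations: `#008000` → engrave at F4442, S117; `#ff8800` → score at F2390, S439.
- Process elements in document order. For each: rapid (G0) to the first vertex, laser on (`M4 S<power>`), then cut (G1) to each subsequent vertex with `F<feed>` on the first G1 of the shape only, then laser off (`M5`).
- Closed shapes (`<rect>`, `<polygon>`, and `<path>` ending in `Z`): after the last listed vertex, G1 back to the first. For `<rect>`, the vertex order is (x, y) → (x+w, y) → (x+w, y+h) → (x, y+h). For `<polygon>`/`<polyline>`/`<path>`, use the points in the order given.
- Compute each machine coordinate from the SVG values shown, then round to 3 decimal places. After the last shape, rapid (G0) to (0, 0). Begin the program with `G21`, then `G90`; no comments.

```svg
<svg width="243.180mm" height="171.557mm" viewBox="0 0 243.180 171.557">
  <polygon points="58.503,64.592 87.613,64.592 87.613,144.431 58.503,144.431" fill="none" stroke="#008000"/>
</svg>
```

1 u = 1 mm; y_m = 171.557 − y.

[1] `<polygon>` rectangle, #008000→engrave S117 F4442: (58.503,106.965) → (87.613,106.965) → (87.613,27.126) → (58.503,27.126) → (58.503,106.965) (closed)

G21
G90
G0 X58.503 Y106.965
M4 S117
G1 X87.613 Y106.965 F4442
G1 X87.613 Y27.126
G1 X58.503 Y27.126
G1 X58.503 Y106.965
M5
G0 X0.000 Y0.000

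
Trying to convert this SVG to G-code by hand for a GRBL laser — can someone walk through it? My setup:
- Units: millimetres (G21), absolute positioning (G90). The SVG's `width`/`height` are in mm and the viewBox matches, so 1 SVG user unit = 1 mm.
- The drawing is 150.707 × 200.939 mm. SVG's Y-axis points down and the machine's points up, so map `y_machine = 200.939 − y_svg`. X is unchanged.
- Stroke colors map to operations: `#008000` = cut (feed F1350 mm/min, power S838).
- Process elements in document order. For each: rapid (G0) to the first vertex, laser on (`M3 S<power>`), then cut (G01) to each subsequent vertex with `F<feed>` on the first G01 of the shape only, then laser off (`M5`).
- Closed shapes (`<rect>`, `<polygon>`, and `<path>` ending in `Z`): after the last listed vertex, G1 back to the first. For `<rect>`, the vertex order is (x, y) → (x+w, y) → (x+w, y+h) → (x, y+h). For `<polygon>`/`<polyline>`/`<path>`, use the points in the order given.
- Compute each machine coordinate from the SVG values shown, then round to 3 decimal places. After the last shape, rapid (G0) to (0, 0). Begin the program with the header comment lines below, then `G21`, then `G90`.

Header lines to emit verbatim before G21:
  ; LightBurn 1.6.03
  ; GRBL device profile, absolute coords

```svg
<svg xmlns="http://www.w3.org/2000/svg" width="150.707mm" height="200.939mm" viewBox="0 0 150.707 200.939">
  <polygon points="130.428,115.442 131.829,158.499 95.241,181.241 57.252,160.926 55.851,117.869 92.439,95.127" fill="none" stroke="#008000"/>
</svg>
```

; LightBurn 1.6.03
; GRBL device profile, absolute coords
G21
G90
G0 X130.428 Y85.497
M3 S838
G01 X131.829 Y42.440 F1350
G01 X95.241 Y19.698
G01 X57.252 Y40.013
G01 X55.851 Y83.070
G01 X92.439 Y105.812
G01 X130.428 Y85.497
M5
G0 X0.000 Y0.000

1 u = 1 mm; y_m = 200.939 − y.

[1] `<polygon>` regular polygon, #008000→cut S838 F1350: (130.428,85.497) → (131.829,42.440) → (95.241,19.698) → (57.252,40.013) → (55.851,83.070) → (92.439,105.812) → (130.428,85.497) (closed)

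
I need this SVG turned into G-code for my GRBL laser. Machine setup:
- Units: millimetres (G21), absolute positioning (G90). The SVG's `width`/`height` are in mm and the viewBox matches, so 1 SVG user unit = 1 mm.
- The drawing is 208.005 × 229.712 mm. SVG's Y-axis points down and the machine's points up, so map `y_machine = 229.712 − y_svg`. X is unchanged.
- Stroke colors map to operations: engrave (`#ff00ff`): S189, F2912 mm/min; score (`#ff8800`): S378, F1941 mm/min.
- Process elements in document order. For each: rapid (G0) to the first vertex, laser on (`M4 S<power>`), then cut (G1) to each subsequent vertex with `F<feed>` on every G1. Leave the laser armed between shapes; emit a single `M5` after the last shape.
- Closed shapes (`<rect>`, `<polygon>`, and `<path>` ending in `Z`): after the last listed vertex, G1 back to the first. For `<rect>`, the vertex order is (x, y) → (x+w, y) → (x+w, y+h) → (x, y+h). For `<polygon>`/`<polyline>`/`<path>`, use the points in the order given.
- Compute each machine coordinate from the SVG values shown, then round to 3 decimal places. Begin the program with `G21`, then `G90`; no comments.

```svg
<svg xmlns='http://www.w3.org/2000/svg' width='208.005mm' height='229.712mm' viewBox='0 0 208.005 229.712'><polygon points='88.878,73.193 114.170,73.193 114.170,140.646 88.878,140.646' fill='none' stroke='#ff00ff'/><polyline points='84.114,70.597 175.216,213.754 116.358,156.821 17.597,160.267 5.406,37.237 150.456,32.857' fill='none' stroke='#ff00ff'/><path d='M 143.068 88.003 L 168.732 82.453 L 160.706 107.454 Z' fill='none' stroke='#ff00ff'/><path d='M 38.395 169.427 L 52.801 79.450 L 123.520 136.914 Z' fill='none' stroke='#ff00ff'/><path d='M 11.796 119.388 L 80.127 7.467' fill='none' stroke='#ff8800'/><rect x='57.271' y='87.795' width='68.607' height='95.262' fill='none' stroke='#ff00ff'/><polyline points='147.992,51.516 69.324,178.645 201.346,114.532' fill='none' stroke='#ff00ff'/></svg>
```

1 u = 1 mm; y_m = 229.712 − y.

[1] `<polygon>` rectangle, #ff00ff→engrave S189 F2912: (88.878,156.519) → (114.170,156.519) → (114.170,89.066) → (88.878,89.066) → (88.878,156.519) (closed)

[2] `<polyline>` open polyline, #ff00ff→engrave S189 F2912: (84.114,159.115) → (175.216,15.958) → (116.358,72.891) → (17.597,69.445) → (5.406,192.475) → (150.456,196.855)

[3] `<path>` regular polygon, #ff00ff→engrave S189 F2912: (143.068,141.709) → (168.732,147.259) → (160.706,122.258) → (143.068,141.709) (closed)

[4] `<path>` regular polygon, #ff00ff→engrave S189 F2912: (38.395,60.285) → (52.801,150.262) → (123.520,92.798) → (38.395,60.285) (closed)

[5] `<path>` line segment, #ff8800→score S378 F1941: (11.796,110.324) → (80.127,222.245)

[6] `<rect>` rectangle, #ff00ff→engrave S189 F2912: (57.271,141.917) → (125.878,141.917) → (125.878,46.655) → (57.271,46.655) → (57.271,141.917) (closed)

[7] `<polyline>` open polyline, #ff00ff→engrave S189 F2912: (147.992,178.196) → (69.324,51.067) → (201.346,115.180)

G21
G90
G0 X88.878 Y156.519
M4 S189
G1 X114.170 Y156.519 F2912
G1 X114.170 Y89.066 F2912
G1 X88.878 Y89.066 F2912
G1 X88.878 Y156.519 F2912
G0 X84.114 Y159.115
M4 S189
G1 X175.216 Y15.958 F2912
G1 X116.358 Y72.891 F2912
G1 X17.597 Y69.445 F2912
G1 X5.406 Y192.475 F2912
G1 X150.456 Y196.855 F2912
G0 X143.068 Y141.709
M4 S189
G1 X168.732 Y147.259 F2912
G1 X160.706 Y122.258 F2912
G1 X143.068 Y141.709 F2912
G0 X38.395 Y60.285
M4 S189
G1 X52.801 Y150.262 F2912
G1 X123.520 Y92.798 F2912
G1 X38.395 Y60.285 F2912
G0 X11.796 Y110.324
M4 S378
G1 X80.127 Y222.245 F1941
G0 X57.271 Y141.917
M4 S189
G1 X125.878 Y141.917 F2912
G1 X125.878 Y46.655 F2912
G1 X57.271 Y46.655 F2912
G1 X57.271 Y141.917 F2912
G0 X147.992 Y178.196
M4 S189
G1 X69.324 Y51.067 F2912
G1 X201.346 Y115.180 F2912
M5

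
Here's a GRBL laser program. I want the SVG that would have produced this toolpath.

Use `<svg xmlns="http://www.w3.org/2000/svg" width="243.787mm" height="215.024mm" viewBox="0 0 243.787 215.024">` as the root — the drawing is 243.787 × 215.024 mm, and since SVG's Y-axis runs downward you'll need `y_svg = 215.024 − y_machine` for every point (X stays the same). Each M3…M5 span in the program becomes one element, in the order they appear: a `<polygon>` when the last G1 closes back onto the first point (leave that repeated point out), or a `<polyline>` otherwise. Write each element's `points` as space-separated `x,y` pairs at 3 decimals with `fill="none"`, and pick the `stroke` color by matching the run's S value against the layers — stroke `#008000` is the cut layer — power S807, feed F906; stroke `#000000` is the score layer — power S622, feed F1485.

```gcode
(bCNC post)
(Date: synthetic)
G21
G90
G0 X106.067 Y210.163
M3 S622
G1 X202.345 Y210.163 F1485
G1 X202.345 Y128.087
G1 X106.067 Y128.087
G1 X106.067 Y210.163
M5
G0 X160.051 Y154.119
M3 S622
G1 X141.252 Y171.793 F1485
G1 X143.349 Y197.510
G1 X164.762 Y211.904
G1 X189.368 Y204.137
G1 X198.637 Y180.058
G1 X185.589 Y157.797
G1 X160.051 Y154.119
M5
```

<svg xmlns="http://www.w3.org/2000/svg" width="243.787mm" height="215.024mm" viewBox="0 0 243.787 215.024">
  <polygon points="106.067,4.861 202.345,4.861 202.345,86.937 106.067,86.937" fill="none" stroke="#000000"/>
  <polygon points="160.051,60.905 141.252,43.231 143.349,17.514 164.762,3.120 189.368,10.887 198.637,34.966 185.589,57.227" fill="none" stroke="#000000"/>
</svg>

y_svg = 215.024 − y_m. Every run uses S622, so all elements get stroke `#000000` (score).

[1] closed run; points: 106.067,4.861 202.345,4.861 202.345,86.937 106.067,86.937

[2] closed run; points: 160.051,60.905 141.252,43.231 143.349,17.514 164.762,3.120 189.368,10.887 198.637,34.966 185.589,57.227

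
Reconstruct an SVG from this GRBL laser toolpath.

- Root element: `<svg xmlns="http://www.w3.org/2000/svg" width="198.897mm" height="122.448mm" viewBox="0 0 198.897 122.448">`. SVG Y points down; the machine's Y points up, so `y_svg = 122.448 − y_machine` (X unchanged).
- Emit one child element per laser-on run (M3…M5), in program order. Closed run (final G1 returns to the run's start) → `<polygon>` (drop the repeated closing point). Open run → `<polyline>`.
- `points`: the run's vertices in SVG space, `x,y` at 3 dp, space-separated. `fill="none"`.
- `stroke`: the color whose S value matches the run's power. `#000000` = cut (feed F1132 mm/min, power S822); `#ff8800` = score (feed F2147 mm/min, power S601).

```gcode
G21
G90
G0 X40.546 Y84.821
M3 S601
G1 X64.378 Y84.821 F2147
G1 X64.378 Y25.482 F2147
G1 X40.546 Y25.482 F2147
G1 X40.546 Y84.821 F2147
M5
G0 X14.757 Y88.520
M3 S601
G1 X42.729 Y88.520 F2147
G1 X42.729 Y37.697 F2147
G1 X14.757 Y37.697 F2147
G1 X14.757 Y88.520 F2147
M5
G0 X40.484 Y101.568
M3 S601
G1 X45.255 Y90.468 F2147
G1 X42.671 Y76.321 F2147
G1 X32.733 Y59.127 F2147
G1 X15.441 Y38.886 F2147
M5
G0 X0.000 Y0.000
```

Each laser-on run becomes one SVG element. Flip Y back into SVG space with y_svg = 122.448 − y_machine. Every run uses S601, so all elements get stroke `#ff8800` (score).

Run 1: The run returns to its start, so emit a `<polygon>` with points (Y-flipped): 40.546,37.627 64.378,37.627 64.378,96.966 40.546,96.966.

Run 2: The run returns to its start, so emit a `<polygon>` with points (Y-flipped): 14.757,33.928 42.729,33.928 42.729,84.751 14.757,84.751.

Run 3: The run is open, so emit a `<polyline>` with points (Y-flipped): 40.484,20.880 45.255,31.980 42.671,46.127 32.733,63.321 15.441,83.562.

<svg xmlns="http://www.w3.org/2000/svg" width="198.897mm" height="122.448mm" viewBox="0 0 198.897 122.448">
  <polygon points="40.546,37.627 64.378,37.627 64.378,96.966 40.546,96.966" fill="none" stroke="#ff8800"/>
  <polygon points="14.757,33.928 42.729,33.928 42.729,84.751 14.757,84.751" fill="none" stroke="#ff8800"/>
  <polyline points="40.484,20.880 45.255,31.980 42.671,46.127 32.733,63.321 15.441,83.562" fill="none" stroke="#ff8800"/>
</svg>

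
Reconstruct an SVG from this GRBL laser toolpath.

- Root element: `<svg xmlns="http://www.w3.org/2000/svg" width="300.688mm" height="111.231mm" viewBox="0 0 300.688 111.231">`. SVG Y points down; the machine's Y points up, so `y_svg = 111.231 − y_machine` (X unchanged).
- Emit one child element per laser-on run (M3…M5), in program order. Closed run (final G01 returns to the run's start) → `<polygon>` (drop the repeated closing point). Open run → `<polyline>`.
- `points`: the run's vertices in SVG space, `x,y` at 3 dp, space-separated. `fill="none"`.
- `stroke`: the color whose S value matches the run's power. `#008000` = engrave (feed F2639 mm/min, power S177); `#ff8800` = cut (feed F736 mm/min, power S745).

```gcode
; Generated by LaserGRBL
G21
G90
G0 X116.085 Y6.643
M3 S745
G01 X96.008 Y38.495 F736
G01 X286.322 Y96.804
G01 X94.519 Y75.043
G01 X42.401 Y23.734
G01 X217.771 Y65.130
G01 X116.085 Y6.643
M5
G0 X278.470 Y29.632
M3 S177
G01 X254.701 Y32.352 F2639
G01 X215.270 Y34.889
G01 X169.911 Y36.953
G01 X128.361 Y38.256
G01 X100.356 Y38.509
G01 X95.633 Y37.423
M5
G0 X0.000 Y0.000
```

Each laser-on run becomes one SVG element. Flip Y back into SVG space with y_svg = 111.231 − y_machine.

Run 1: the run's S745 means `#ff8800` (cut). The run returns to its start, so emit a `<polygon>` with points (Y-flipped): 116.085,104.588 96.008,72.736 286.322,14.427 94.519,36.188 42.401,87.497 217.771,46.101.

Run 2: the run's S177 means `#008000` (engrave). The run is open, so emit a `<polyline>` with points (Y-flipped): 278.470,81.599 254.701,78.879 215.270,76.342 169.911,74.278 128.361,72.975 100.356,72.722 95.633,73.808.

<svg xmlns="http://www.w3.org/2000/svg" width="300.688mm" height="111.231mm" viewBox="0 0 300.688 111.231">
  <polygon points="116.085,104.588 96.008,72.736 286.322,14.427 94.519,36.188 42.401,87.497 217.771,46.101" fill="none" stroke="#ff8800"/>
  <polyline points="278.470,81.599 254.701,78.879 215.270,76.342 169.911,74.278 128.361,72.975 100.356,72.722 95.633,73.808" fill="none" stroke="#008000"/>
</svg>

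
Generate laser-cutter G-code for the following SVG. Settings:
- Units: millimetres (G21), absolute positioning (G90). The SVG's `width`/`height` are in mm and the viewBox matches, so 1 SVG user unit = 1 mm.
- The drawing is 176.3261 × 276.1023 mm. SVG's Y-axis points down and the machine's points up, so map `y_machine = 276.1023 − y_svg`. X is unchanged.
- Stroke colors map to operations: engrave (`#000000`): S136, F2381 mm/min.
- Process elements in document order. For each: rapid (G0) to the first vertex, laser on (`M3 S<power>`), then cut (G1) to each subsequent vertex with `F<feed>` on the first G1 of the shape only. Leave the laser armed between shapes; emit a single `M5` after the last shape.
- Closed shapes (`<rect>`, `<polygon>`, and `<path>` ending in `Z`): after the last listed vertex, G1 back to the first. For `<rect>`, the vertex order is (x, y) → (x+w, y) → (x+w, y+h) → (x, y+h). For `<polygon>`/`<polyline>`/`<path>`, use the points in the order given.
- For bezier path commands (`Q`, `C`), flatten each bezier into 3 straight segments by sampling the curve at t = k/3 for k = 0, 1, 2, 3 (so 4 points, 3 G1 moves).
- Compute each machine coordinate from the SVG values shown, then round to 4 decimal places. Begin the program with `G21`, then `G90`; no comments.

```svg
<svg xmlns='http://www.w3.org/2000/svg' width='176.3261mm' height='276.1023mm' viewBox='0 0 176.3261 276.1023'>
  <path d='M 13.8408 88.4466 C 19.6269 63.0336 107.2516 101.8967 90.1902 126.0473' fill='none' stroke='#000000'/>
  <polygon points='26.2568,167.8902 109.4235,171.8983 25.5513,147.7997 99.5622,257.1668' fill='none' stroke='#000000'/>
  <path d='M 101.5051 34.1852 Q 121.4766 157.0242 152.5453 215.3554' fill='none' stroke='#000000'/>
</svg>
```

Since the viewBox matches the mm dimensions, user units are millimetres directly. The only transform is the Y-flip y_m = 276.1023 − y_svg.

Shape 1 is a cubic bezier drawn with `<path>`. Its stroke #000000 means engrave at S136, F2381. After flipping Y the toolpath is (13.8408,187.6557) → (39.9981,194.5688) → (79.2646,176.1843) → (90.1902,150.0550).

Shape 2 is a closed polygon drawn with `<polygon>`. Its stroke #000000 means engrave at S136, F2381. After flipping Y the toolpath is (26.2568,108.2121) → (109.4235,104.2040) → (25.5513,128.3026) → (99.5622,18.9355) → (26.2568,108.2121), returning to the start.

Shape 3 is a quadratic bezier drawn with `<path>`. Its stroke #000000 means engrave at S136, F2381. After flipping Y the toolpath is (101.5051,241.9171) → (116.0525,167.1920) → (133.0659,106.8019) → (152.5453,60.7469).

G21
G90
G0 X13.8408 Y187.6557
M3 S136
G1 X39.9981 Y194.5688 F2381
G1 X79.2646 Y176.1843
G1 X90.1902 Y150.0550
G0 X26.2568 Y108.2121
M3 S136
G1 X109.4235 Y104.2040 F2381
G1 X25.5513 Y128.3026
G1 X99.5622 Y18.9355
G1 X26.2568 Y108.2121
G0 X101.5051 Y241.9171
M3 S136
G1 X116.0525 Y167.1920 F2381
G1 X133.0659 Y106.8019
G1 X152.5453 Y60.7469
M5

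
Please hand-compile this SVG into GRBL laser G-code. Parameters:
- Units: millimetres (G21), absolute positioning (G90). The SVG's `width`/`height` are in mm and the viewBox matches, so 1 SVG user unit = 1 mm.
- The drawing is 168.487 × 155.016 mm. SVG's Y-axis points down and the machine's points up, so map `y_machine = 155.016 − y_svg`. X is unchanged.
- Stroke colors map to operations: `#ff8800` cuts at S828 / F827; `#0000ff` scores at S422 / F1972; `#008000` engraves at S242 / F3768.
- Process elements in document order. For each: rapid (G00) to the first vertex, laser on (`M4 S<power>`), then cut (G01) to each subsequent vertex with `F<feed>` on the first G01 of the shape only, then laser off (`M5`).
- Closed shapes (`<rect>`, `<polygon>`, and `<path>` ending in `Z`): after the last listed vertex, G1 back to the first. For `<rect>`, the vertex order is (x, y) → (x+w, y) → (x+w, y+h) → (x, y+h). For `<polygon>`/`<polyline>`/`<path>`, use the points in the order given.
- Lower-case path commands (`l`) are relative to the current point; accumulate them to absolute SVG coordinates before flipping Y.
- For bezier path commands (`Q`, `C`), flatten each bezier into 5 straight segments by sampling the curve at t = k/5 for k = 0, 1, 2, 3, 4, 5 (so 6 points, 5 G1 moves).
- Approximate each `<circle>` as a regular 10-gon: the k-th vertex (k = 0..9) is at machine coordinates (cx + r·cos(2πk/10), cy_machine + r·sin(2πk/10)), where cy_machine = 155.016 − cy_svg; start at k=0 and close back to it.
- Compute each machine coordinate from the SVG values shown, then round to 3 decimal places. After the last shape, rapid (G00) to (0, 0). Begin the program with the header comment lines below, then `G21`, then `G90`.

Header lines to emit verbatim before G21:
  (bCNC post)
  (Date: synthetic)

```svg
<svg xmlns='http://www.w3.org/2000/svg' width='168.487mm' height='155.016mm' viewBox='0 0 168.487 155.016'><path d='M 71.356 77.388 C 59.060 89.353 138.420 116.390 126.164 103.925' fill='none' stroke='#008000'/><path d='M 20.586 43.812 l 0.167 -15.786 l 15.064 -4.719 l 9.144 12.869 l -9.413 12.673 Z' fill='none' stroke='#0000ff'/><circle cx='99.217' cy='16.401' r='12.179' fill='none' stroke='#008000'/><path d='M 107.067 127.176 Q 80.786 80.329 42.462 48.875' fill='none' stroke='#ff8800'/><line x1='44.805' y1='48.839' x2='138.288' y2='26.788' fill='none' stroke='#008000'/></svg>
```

(bCNC post)
(Date: synthetic)
G21
G90
G00 X71.356 Y77.628
M4 S242
G01 X73.511 Y69.077 F3768
G01 X88.866 Y59.528
G01 X108.625 Y51.601
G01 X123.990 Y47.916
G01 X126.164 Y51.091
M5
G00 X20.586 Y111.204
M4 S422
G01 X20.753 Y126.990 F1972
G01 X35.817 Y131.709
G01 X44.961 Y118.840
G01 X35.548 Y106.167
G01 X20.586 Y111.204
M5
G00 X111.396 Y138.615
M4 S242
G01 X109.070 Y145.774 F3768
G01 X102.981 Y150.198
G01 X95.453 Y150.198
G01 X89.364 Y145.774
G01 X87.038 Y138.615
G01 X89.364 Y131.456
G01 X95.453 Y127.032
G01 X102.981 Y127.032
G01 X109.070 Y131.456
G01 X111.396 Y138.615
M5
G00 X107.067 Y27.840
M4 S828
G01 X96.073 Y45.963 F827
G01 X84.115 Y62.855
G01 X71.194 Y78.515
G01 X57.310 Y92.944
G01 X42.462 Y106.141
M5
G00 X44.805 Y106.177
M4 S242
G01 X138.288 Y128.228 F3768
M5
G00 X0.000 Y0.000

Since the viewBox matches the mm dimensions, user units are millimetres directly. The only transform is the Y-flip y_m = 155.016 − y_svg.

Shape 1 is a cubic bezier drawn with `<path>`. Its stroke #008000 means engrave at S242, F3768. After flipping Y the toolpath is (71.356,77.628) → (73.511,69.077) → (88.866,59.528) → (108.625,51.601) → (123.990,47.916) → (126.164,51.091).

Shape 2 is a regular polygon drawn with `<path>`. Its stroke #0000ff means score at S422, F1972. After flipping Y the toolpath is (20.586,111.204) → (20.753,126.990) → (35.817,131.709) → (44.961,118.840) → (35.548,106.167) → (20.586,111.204), returning to the start.

Shape 3 is a circle drawn with `<circle>`. Its stroke #008000 means engrave at S242, F3768. After flipping Y the toolpath is (111.396,138.615) → (109.070,145.774) → (102.981,150.198) → (95.453,150.198) → (89.364,145.774) → (87.038,138.615) → (89.364,131.456) → (95.453,127.032) → (102.981,127.032) → (109.070,131.456) → (111.396,138.615), returning to the start.

Shape 4 is a quadratic bezier drawn with `<path>`. Its stroke #ff8800 means cut at S828, F827. After flipping Y the toolpath is (107.067,27.840) → (96.073,45.963) → (84.115,62.855) → (71.194,78.515) → (57.310,92.944) → (42.462,106.141).

Shape 5 is a line segment drawn with `<line>`. Its stroke #008000 means engrave at S242, F3768. After flipping Y the toolpath is (44.805,106.177) → (138.288,128.228).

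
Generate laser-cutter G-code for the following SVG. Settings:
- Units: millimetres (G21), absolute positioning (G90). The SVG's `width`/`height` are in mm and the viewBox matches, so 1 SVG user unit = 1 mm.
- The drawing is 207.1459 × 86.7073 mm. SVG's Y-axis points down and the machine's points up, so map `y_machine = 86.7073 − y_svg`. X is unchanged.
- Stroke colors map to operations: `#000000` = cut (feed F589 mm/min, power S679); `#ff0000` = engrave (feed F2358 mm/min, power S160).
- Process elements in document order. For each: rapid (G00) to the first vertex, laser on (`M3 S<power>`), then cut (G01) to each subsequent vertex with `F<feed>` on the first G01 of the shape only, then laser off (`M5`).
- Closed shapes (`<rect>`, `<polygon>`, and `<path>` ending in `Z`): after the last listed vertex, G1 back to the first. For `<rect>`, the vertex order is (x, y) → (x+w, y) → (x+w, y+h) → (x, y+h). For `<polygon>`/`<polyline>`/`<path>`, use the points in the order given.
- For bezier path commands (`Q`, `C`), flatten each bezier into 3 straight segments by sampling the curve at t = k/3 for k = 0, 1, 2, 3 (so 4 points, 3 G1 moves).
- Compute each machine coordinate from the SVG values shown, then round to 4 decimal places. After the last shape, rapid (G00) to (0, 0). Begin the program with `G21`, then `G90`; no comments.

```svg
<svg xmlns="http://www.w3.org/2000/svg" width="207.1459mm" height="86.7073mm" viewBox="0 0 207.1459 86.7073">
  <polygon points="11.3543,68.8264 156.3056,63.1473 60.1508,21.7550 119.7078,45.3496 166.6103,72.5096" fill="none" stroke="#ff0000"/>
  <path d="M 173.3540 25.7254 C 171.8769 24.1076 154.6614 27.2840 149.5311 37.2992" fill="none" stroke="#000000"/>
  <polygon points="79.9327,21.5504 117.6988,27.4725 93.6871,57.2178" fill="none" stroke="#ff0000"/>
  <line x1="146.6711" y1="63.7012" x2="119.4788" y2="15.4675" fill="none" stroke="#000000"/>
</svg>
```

1 u = 1 mm; y_m = 86.7073 − y.

[1] `<polygon>` closed polygon, #ff0000→engrave S160 F2358: (11.3543,17.8809) → (156.3056,23.5600) → (60.1508,64.9523) → (119.7078,41.3577) → (166.6103,14.1977) → (11.3543,17.8809) (closed)

[2] `<path>` cubic bezier, #000000→cut S679 F589: (173.3540,60.9819) → (167.6613,60.9259) → (157.6593,57.2194) → (149.5311,49.4081)

[3] `<polygon>` regular polygon, #ff0000→engrave S160 F2358: (79.9327,65.1569) → (117.6988,59.2348) → (93.6871,29.4895) → (79.9327,65.1569) (closed)

[4] `<line>` line segment, #000000→cut S679 F589: (146.6711,23.0061) → (119.4788,71.2398)

G21
G90
G00 X11.3543 Y17.8809
M3 S160
G01 X156.3056 Y23.5600 F2358
G01 X60.1508 Y64.9523
G01 X119.7078 Y41.3577
G01 X166.6103 Y14.1977
G01 X11.3543 Y17.8809
M5
G00 X173.3540 Y60.9819
M3 S679
G01 X167.6613 Y60.9259 F589
G01 X157.6593 Y57.2194
G01 X149.5311 Y49.4081
M5
G00 X79.9327 Y65.1569
M3 S160
G01 X117.6988 Y59.2348 F2358
G01 X93.6871 Y29.4895
G01 X79.9327 Y65.1569
M5
G00 X146.6711 Y23.0061
M3 S679
G01 X119.4788 Y71.2398 F589
M5
G00 X0.0000 Y0.0000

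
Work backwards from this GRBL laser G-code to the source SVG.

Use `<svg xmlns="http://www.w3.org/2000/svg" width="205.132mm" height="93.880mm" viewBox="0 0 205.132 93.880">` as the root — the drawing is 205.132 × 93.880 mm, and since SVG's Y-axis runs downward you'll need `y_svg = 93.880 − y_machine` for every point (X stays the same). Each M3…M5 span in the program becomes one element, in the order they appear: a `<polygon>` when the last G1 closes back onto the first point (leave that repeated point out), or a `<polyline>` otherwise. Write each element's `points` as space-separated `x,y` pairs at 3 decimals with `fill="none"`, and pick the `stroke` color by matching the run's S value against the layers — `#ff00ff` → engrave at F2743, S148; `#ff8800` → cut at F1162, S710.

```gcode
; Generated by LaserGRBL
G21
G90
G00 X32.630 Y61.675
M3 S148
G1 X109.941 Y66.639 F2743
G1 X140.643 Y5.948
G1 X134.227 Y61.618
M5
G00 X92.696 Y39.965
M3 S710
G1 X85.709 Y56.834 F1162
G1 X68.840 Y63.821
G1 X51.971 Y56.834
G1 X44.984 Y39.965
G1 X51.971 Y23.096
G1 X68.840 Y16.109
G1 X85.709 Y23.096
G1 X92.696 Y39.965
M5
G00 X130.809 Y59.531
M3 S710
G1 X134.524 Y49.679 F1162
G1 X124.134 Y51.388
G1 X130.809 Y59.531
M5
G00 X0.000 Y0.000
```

Machine Y-up, SVG Y-down with viewBox height 93.880, so y_svg = 93.880 − y_machine; X carries over.

Run 1: the run's S148 means `#ff00ff` (engrave). The run is open, so emit a `<polyline>` with points (Y-flipped): 32.630,32.205 109.941,27.241 140.643,87.932 134.227,32.262.

Run 2: power S710 maps to stroke `#ff8800` (cut). The run returns to its start, so emit a `<polygon>` with points (Y-flipped): 92.696,53.915 85.709,37.046 68.840,30.059 51.971,37.046 44.984,53.915 51.971,70.784 68.840,77.771 85.709,70.784.

Run 3: power S710 maps to stroke `#ff8800` (cut). The run returns to its start, so emit a `<polygon>` with points (Y-flipped): 130.809,34.349 134.524,44.201 124.134,42.492.

<svg xmlns="http://www.w3.org/2000/svg" width="205.132mm" height="93.880mm" viewBox="0 0 205.132 93.880">
  <polyline points="32.630,32.205 109.941,27.241 140.643,87.932 134.227,32.262" fill="none" stroke="#ff00ff"/>
  <polygon points="92.696,53.915 85.709,37.046 68.840,30.059 51.971,37.046 44.984,53.915 51.971,70.784 68.840,77.771 85.709,70.784" fill="none" stroke="#ff8800"/>
  <polygon points="130.809,34.349 134.524,44.201 124.134,42.492" fill="none" stroke="#ff8800"/>
</svg>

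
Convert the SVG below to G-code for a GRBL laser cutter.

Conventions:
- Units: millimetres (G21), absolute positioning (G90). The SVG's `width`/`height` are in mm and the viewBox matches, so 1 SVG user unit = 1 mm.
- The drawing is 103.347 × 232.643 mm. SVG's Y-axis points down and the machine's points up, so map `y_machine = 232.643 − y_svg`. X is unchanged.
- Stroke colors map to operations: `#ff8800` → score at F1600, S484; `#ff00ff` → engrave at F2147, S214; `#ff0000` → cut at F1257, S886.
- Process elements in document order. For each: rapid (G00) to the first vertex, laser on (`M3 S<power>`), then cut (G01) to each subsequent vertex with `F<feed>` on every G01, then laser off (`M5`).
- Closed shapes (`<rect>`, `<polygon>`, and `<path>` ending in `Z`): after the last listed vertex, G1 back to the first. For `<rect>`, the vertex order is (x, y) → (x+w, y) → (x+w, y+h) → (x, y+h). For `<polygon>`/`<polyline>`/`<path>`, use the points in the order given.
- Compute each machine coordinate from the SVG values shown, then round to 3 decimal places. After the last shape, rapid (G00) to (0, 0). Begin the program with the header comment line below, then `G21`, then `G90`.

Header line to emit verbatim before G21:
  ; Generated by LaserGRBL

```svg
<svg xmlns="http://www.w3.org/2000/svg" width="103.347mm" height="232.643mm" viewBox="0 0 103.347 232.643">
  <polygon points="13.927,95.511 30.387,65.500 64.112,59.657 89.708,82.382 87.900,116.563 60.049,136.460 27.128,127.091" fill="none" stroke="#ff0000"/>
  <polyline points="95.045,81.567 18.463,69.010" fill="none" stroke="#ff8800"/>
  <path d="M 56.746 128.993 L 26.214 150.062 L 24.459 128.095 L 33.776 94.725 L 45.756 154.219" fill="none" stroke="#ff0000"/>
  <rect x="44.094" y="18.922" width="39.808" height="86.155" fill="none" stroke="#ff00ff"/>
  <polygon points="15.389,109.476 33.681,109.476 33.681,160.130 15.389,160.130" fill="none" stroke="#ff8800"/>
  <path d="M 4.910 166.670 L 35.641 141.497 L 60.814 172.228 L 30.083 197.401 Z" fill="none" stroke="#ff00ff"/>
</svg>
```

1 u = 1 mm; y_m = 232.643 − y.

[1] `<polygon>` regular polygon, #ff0000→cut S886 F1257: (13.927,137.132) → (30.387,167.143) → (64.112,172.986) → (89.708,150.261) → (87.900,116.080) → (60.049,96.183) → (27.128,105.552) → (13.927,137.132) (closed)

[2] `<polyline>` line segment, #ff8800→score S484 F1600: (95.045,151.076) → (18.463,163.633)

[3] `<path>` open polyline, #ff0000→cut S886 F1257: (56.746,103.650) → (26.214,82.581) → (24.459,104.548) → (33.776,137.918) → (45.756,78.424)

[4] `<rect>` rectangle, #ff00ff→engrave S214 F2147: (44.094,213.721) → (83.902,213.721) → (83.902,127.566) → (44.094,127.566) → (44.094,213.721) (closed)

[5] `<polygon>` rectangle, #ff8800→score S484 F1600: (15.389,123.167) → (33.681,123.167) → (33.681,72.513) → (15.389,72.513) → (15.389,123.167) (closed)

[6] `<path>` regular polygon, #ff00ff→engrave S214 F2147: (4.910,65.973) → (35.641,91.146) → (60.814,60.415) → (30.083,35.242) → (4.910,65.973) (closed)

; Generated by LaserGRBL
G21
G90
G00 X13.927 Y137.132
M3 S886
G01 X30.387 Y167.143 F1257
G01 X64.112 Y172.986 F1257
G01 X89.708 Y150.261 F1257
G01 X87.900 Y116.080 F1257
G01 X60.049 Y96.183 F1257
G01 X27.128 Y105.552 F1257
G01 X13.927 Y137.132 F1257
M5
G00 X95.045 Y151.076
M3 S484
G01 X18.463 Y163.633 F1600
M5
G00 X56.746 Y103.650
M3 S886
G01 X26.214 Y82.581 F1257
G01 X24.459 Y104.548 F1257
G01 X33.776 Y137.918 F1257
G01 X45.756 Y78.424 F1257
M5
G00 X44.094 Y213.721
M3 S214
G01 X83.902 Y213.721 F2147
G01 X83.902 Y127.566 F2147
G01 X44.094 Y127.566 F2147
G01 X44.094 Y213.721 F2147
M5
G00 X15.389 Y123.167
M3 S484
G01 X33.681 Y123.167 F1600
G01 X33.681 Y72.513 F1600
G01 X15.389 Y72.513 F1600
G01 X15.389 Y123.167 F1600
M5
G00 X4.910 Y65.973
M3 S214
G01 X35.641 Y91.146 F2147
G01 X60.814 Y60.415 F2147
G01 X30.083 Y35.242 F2147
G01 X4.910 Y65.973 F2147
M5
G00 X0.000 Y0.000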